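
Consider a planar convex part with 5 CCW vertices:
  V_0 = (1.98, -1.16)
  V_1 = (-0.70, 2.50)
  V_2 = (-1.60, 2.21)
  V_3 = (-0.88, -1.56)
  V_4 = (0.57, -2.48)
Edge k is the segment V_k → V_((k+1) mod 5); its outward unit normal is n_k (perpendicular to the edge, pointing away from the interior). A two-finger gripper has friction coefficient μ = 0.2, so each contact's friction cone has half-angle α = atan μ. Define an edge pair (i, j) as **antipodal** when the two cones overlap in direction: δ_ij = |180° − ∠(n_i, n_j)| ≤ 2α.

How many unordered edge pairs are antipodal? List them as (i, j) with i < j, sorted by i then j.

α = atan 0.2 = 11.31°;  2α = 22.62°
n_0 = (+0.8068, +0.5908)
n_1 = (-0.3067, +0.9518)
n_2 = (-0.9822, -0.1876)
n_3 = (-0.5357, -0.8444)
n_4 = (+0.6834, -0.7300)
  (0,1): δ = 108.35°  ·
  (0,2): δ = 25.40°  ·
  (0,3): δ = 21.39°  ✓
  (0,4): δ = 96.90°  ·
  (1,2): δ = 97.05°  ·
  (1,3): δ = 50.25°  ·
  (1,4): δ = 25.25°  ·
  (2,3): δ = 133.21°  ·
  (2,4): δ = 57.70°  ·
  (3,4): δ = 104.49°  ·
antipodal pairs: 1

count = 1; pairs: (0,3)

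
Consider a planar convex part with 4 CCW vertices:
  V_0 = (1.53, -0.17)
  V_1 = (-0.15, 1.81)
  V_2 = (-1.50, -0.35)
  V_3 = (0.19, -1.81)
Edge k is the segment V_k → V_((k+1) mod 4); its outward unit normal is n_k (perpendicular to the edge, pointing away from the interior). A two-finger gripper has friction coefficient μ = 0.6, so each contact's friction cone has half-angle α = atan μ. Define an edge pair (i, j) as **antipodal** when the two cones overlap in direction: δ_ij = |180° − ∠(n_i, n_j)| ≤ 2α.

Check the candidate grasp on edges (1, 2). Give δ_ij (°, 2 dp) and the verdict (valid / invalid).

α = atan 0.6 = 30.96°;  2α = 61.93°
edge 1: e_1 = (-1.35, -2.16);  n_1 = (-0.8480, +0.5300)
edge 2: e_2 = (+1.69, -1.46);  n_2 = (-0.6537, -0.7567)
∠(n_1, n_2) = 81.18°
δ = |180° − 81.18°| = 98.82°
98.82° > 2α = 61.93°  →  invalid

δ = 98.82°, invalid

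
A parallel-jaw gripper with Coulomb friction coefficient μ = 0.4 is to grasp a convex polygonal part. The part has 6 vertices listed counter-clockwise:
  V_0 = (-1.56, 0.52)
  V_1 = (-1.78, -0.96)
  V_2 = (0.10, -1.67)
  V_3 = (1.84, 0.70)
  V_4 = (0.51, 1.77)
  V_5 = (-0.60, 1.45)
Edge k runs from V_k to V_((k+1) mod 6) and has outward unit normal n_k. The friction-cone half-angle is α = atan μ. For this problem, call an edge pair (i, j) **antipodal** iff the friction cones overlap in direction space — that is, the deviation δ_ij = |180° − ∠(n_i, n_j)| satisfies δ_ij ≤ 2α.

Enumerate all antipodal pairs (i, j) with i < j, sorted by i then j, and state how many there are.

count = 5; pairs: (0,2), (1,3), (1,4), (2,4), (2,5)

α = atan 0.4 = 21.80°;  2α = 43.60°
n_0 = (-0.9891, +0.1470)
n_1 = (-0.3533, -0.9355)
n_2 = (+0.8061, -0.5918)
n_3 = (+0.6268, +0.7792)
n_4 = (-0.2770, +0.9609)
n_5 = (-0.6958, +0.7182)
  (0,1): δ = 102.23°  ·
  (0,2): δ = 27.83°  ✓
  (0,3): δ = 59.64°  ·
  (0,4): δ = 114.54°  ·
  (0,5): δ = 142.55°  ·
  (1,2): δ = 105.60°  ·
  (1,3): δ = 18.13°  ✓
  (1,4): δ = 36.77°  ✓
  (1,5): δ = 64.78°  ·
  (2,3): δ = 92.53°  ·
  (2,4): δ = 37.63°  ✓
  (2,5): δ = 9.62°  ✓
  (3,4): δ = 125.10°  ·
  (3,5): δ = 97.09°  ·
  (4,5): δ = 151.99°  ·
antipodal pairs: 5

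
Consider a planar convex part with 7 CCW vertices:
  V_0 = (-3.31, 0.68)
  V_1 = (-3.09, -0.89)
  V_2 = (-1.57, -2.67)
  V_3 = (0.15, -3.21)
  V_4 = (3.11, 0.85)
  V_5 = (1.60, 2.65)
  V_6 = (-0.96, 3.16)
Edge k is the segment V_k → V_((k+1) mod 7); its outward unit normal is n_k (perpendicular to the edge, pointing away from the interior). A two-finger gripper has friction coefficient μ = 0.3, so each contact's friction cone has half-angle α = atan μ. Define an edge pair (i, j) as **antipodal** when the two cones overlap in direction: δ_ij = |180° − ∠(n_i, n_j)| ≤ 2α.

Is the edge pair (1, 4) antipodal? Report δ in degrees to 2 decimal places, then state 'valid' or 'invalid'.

δ = 0.50°, valid

α = atan 0.3 = 16.70°;  2α = 33.40°
edge 1: e_1 = (+1.52, -1.78);  n_1 = (-0.7605, -0.6494)
edge 4: e_4 = (-1.51, +1.80);  n_4 = (+0.7661, +0.6427)
∠(n_1, n_4) = 179.50°
δ = |180° − 179.50°| = 0.50°
0.50° ≤ 2α = 33.40°  →  valid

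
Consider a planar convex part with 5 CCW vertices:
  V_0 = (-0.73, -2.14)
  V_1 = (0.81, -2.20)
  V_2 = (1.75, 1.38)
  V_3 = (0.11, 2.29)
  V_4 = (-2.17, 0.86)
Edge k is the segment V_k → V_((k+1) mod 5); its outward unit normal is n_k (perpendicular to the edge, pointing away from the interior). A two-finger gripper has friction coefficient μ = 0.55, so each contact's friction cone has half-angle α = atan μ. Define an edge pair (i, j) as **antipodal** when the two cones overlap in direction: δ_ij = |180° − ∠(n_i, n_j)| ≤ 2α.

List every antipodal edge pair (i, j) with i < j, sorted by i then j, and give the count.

count = 5; pairs: (0,2), (0,3), (1,3), (1,4), (2,4)

α = atan 0.55 = 28.81°;  2α = 57.62°
n_0 = (-0.0389, -0.9992)
n_1 = (+0.9672, -0.2540)
n_2 = (+0.4852, +0.8744)
n_3 = (-0.5313, +0.8472)
n_4 = (-0.9015, -0.4327)
  (0,1): δ = 102.48°  ·
  (0,2): δ = 26.79°  ✓
  (0,3): δ = 34.33°  ✓
  (0,4): δ = 117.87°  ·
  (1,2): δ = 104.31°  ·
  (1,3): δ = 43.19°  ✓
  (1,4): δ = 40.35°  ✓
  (2,3): δ = 118.88°  ·
  (2,4): δ = 35.33°  ✓
  (3,4): δ = 96.45°  ·
antipodal pairs: 5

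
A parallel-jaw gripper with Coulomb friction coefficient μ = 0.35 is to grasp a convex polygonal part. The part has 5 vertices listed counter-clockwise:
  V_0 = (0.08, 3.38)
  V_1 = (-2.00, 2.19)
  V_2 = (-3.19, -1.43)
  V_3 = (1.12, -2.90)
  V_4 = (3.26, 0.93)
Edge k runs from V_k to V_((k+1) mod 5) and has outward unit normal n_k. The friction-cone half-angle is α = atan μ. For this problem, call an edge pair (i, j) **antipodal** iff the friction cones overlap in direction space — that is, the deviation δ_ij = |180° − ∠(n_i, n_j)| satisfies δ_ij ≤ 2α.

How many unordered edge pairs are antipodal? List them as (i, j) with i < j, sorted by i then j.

count = 3; pairs: (0,3), (1,3), (2,4)

α = atan 0.35 = 19.29°;  2α = 38.58°
n_0 = (-0.4966, +0.8680)
n_1 = (-0.9500, +0.3123)
n_2 = (-0.3228, -0.9465)
n_3 = (+0.8730, -0.4878)
n_4 = (+0.6103, +0.7922)
  (0,1): δ = 137.97°  ·
  (0,2): δ = 48.61°  ·
  (0,3): δ = 31.03°  ✓
  (0,4): δ = 112.61°  ·
  (1,2): δ = 90.64°  ·
  (1,3): δ = 11.00°  ✓
  (1,4): δ = 70.59°  ·
  (2,3): δ = 100.36°  ·
  (2,4): δ = 18.78°  ✓
  (3,4): δ = 98.42°  ·
antipodal pairs: 3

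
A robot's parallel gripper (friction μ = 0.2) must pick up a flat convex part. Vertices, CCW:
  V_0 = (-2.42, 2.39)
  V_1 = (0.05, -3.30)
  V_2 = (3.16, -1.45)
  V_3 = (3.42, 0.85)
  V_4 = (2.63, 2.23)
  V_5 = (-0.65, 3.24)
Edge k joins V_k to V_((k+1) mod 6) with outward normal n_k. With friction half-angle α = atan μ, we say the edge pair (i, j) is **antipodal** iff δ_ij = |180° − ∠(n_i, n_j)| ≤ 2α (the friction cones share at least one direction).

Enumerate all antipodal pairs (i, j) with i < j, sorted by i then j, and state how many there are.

α = atan 0.2 = 11.31°;  2α = 22.62°
n_0 = (-0.9173, -0.3982)
n_1 = (+0.5112, -0.8594)
n_2 = (+0.9937, -0.1123)
n_3 = (+0.8679, +0.4968)
n_4 = (+0.2943, +0.9557)
n_5 = (-0.4329, +0.9014)
  (0,1): δ = 82.72°  ·
  (0,2): δ = 29.91°  ·
  (0,3): δ = 6.32°  ✓
  (0,4): δ = 49.42°  ·
  (0,5): δ = 92.19°  ·
  (1,2): δ = 127.20°  ·
  (1,3): δ = 90.96°  ·
  (1,4): δ = 47.86°  ·
  (1,5): δ = 5.09°  ✓
  (2,3): δ = 143.76°  ·
  (2,4): δ = 100.67°  ·
  (2,5): δ = 57.90°  ·
  (3,4): δ = 136.90°  ·
  (3,5): δ = 94.14°  ·
  (4,5): δ = 137.23°  ·
antipodal pairs: 2

count = 2; pairs: (0,3), (1,5)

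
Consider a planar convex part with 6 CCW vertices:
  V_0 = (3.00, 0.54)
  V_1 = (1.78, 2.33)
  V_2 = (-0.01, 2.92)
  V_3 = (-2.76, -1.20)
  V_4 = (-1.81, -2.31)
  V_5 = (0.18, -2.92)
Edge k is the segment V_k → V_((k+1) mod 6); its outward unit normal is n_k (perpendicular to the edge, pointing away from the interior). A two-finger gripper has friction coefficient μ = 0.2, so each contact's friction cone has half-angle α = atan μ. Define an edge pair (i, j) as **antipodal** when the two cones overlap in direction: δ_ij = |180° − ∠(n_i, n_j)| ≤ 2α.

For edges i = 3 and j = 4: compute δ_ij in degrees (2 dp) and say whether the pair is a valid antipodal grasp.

α = atan 0.2 = 11.31°;  2α = 22.62°
edge 3: e_3 = (+0.95, -1.11);  n_3 = (-0.7597, -0.6502)
edge 4: e_4 = (+1.99, -0.61);  n_4 = (-0.2931, -0.9561)
∠(n_3, n_4) = 32.40°
δ = |180° − 32.40°| = 147.60°
147.60° > 2α = 22.62°  →  invalid

δ = 147.60°, invalid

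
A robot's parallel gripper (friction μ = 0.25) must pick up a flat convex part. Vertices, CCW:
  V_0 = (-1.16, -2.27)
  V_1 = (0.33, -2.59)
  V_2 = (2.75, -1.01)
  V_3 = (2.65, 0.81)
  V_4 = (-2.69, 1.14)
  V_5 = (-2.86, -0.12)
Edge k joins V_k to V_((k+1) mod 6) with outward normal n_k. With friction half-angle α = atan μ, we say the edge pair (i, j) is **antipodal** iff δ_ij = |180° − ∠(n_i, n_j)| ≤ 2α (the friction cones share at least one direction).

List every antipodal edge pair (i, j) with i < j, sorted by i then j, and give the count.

count = 2; pairs: (0,3), (2,4)

α = atan 0.25 = 14.04°;  2α = 28.07°
n_0 = (-0.2100, -0.9777)
n_1 = (+0.5467, -0.8373)
n_2 = (+0.9985, +0.0549)
n_3 = (+0.0617, +0.9981)
n_4 = (-0.9910, +0.1337)
n_5 = (-0.7844, -0.6202)
  (0,1): δ = 134.74°  ·
  (0,2): δ = 74.73°  ·
  (0,3): δ = 8.58°  ✓
  (0,4): δ = 94.44°  ·
  (0,5): δ = 140.45°  ·
  (1,2): δ = 120.00°  ·
  (1,3): δ = 36.68°  ·
  (1,4): δ = 49.18°  ·
  (1,5): δ = 95.19°  ·
  (2,3): δ = 96.68°  ·
  (2,4): δ = 10.83°  ✓
  (2,5): δ = 35.19°  ·
  (3,4): δ = 94.15°  ·
  (3,5): δ = 48.13°  ·
  (4,5): δ = 133.98°  ·
antipodal pairs: 2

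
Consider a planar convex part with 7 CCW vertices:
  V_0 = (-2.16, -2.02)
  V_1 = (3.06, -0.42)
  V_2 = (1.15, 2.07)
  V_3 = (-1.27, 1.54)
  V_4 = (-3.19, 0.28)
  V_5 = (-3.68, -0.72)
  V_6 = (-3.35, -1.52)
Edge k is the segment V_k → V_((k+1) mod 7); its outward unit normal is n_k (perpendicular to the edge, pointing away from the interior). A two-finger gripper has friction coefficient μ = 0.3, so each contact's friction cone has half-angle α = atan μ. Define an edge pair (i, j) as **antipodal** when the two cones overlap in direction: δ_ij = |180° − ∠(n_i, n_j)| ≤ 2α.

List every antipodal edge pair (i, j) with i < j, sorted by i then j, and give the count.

count = 4; pairs: (0,2), (0,3), (1,5), (1,6)

α = atan 0.3 = 16.70°;  2α = 33.40°
n_0 = (+0.2931, -0.9561)
n_1 = (+0.7935, +0.6086)
n_2 = (-0.2139, +0.9768)
n_3 = (-0.5487, +0.8360)
n_4 = (-0.8980, +0.4400)
n_5 = (-0.9244, -0.3813)
n_6 = (-0.3874, -0.9219)
  (0,1): δ = 69.55°  ·
  (0,2): δ = 4.69°  ✓
  (0,3): δ = 16.23°  ✓
  (0,4): δ = 46.85°  ·
  (0,5): δ = 95.38°  ·
  (0,6): δ = 140.17°  ·
  (1,2): δ = 115.14°  ·
  (1,3): δ = 94.22°  ·
  (1,4): δ = 63.60°  ·
  (1,5): δ = 15.07°  ✓
  (1,6): δ = 29.72°  ✓
  (2,3): δ = 159.08°  ·
  (2,4): δ = 128.46°  ·
  (2,5): δ = 79.94°  ·
  (2,6): δ = 35.14°  ·
  (3,4): δ = 149.38°  ·
  (3,5): δ = 100.86°  ·
  (3,6): δ = 56.07°  ·
  (4,5): δ = 131.48°  ·
  (4,6): δ = 86.69°  ·
  (5,6): δ = 135.21°  ·
antipodal pairs: 4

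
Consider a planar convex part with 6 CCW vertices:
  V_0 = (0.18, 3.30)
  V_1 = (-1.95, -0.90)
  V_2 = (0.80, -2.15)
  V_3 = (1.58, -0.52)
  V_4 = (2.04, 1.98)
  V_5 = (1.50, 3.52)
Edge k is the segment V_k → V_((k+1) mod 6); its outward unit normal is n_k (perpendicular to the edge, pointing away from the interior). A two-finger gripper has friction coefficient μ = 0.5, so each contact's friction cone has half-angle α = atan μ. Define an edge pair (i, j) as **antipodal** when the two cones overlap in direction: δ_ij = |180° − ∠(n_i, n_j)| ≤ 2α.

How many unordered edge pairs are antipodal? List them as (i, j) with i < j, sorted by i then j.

α = atan 0.5 = 26.57°;  2α = 53.13°
n_0 = (-0.8919, +0.4523)
n_1 = (-0.4138, -0.9104)
n_2 = (+0.9020, -0.4317)
n_3 = (+0.9835, -0.1810)
n_4 = (+0.9437, +0.3309)
n_5 = (-0.1644, +0.9864)
  (0,1): δ = 87.55°  ·
  (0,2): δ = 1.32°  ✓
  (0,3): δ = 16.47°  ✓
  (0,4): δ = 46.21°  ✓
  (0,5): δ = 126.35°  ·
  (1,2): δ = 91.13°  ·
  (1,3): δ = 75.98°  ·
  (1,4): δ = 46.23°  ✓
  (1,5): δ = 33.91°  ✓
  (2,3): δ = 164.85°  ·
  (2,4): δ = 135.10°  ·
  (2,5): δ = 54.97°  ·
  (3,4): δ = 150.25°  ·
  (3,5): δ = 70.11°  ·
  (4,5): δ = 99.86°  ·
antipodal pairs: 5

count = 5; pairs: (0,2), (0,3), (0,4), (1,4), (1,5)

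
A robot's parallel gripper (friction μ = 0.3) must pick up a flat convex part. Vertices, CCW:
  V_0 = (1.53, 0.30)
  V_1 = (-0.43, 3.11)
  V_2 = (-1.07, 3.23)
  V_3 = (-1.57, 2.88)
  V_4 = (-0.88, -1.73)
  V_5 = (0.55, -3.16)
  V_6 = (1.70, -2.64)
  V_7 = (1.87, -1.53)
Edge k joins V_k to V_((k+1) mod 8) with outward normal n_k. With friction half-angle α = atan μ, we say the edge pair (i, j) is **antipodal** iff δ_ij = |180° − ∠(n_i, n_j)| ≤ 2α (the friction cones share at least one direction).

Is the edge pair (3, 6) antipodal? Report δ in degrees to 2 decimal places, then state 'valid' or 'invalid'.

δ = 17.22°, valid

α = atan 0.3 = 16.70°;  2α = 33.40°
edge 3: e_3 = (+0.69, -4.61);  n_3 = (-0.9890, -0.1480)
edge 6: e_6 = (+0.17, +1.11);  n_6 = (+0.9885, -0.1514)
∠(n_3, n_6) = 162.78°
δ = |180° − 162.78°| = 17.22°
17.22° ≤ 2α = 33.40°  →  valid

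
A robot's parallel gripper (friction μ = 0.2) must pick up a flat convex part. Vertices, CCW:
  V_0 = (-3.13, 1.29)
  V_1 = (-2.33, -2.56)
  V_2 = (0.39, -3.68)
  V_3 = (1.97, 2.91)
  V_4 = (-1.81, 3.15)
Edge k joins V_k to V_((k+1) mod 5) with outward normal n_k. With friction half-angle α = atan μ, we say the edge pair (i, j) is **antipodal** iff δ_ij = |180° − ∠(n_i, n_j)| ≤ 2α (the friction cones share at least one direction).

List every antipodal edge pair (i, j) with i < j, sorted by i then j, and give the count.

count = 2; pairs: (1,3), (2,4)

α = atan 0.2 = 11.31°;  2α = 22.62°
n_0 = (-0.9791, -0.2034)
n_1 = (-0.3807, -0.9247)
n_2 = (+0.9724, -0.2331)
n_3 = (+0.0634, +0.9980)
n_4 = (-0.8155, +0.5787)
  (0,1): δ = 124.12°  ·
  (0,2): δ = 25.22°  ·
  (0,3): δ = 74.63°  ·
  (0,4): δ = 132.90°  ·
  (1,2): δ = 81.10°  ·
  (1,3): δ = 18.75°  ✓
  (1,4): δ = 77.02°  ·
  (2,3): δ = 80.15°  ·
  (2,4): δ = 21.88°  ✓
  (3,4): δ = 121.73°  ·
antipodal pairs: 2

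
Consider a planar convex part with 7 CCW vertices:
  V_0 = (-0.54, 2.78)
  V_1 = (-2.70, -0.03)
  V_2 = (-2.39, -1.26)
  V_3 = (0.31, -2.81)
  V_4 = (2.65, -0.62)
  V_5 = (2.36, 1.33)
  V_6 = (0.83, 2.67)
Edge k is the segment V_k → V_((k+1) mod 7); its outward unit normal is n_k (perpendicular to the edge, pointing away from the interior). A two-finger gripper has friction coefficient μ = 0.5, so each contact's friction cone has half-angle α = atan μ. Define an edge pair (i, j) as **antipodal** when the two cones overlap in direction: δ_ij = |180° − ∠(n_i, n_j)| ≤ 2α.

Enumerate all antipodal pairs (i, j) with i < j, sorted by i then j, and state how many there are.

count = 8; pairs: (0,3), (0,4), (1,4), (1,5), (2,4), (2,5), (2,6), (3,6)

α = atan 0.5 = 26.57°;  2α = 53.13°
n_0 = (-0.7928, +0.6094)
n_1 = (-0.9697, -0.2444)
n_2 = (-0.4979, -0.8673)
n_3 = (+0.6833, -0.7301)
n_4 = (+0.9891, +0.1471)
n_5 = (+0.6589, +0.7523)
n_6 = (+0.0800, +0.9968)
  (0,1): δ = 128.31°  ·
  (0,2): δ = 82.31°  ·
  (0,3): δ = 9.35°  ✓
  (0,4): δ = 46.01°  ✓
  (0,5): δ = 86.34°  ·
  (0,6): δ = 122.96°  ·
  (1,2): δ = 134.00°  ·
  (1,3): δ = 61.04°  ·
  (1,4): δ = 5.69°  ✓
  (1,5): δ = 34.64°  ✓
  (1,6): δ = 71.26°  ·
  (2,3): δ = 107.04°  ·
  (2,4): δ = 51.68°  ✓
  (2,5): δ = 11.35°  ✓
  (2,6): δ = 25.27°  ✓
  (3,4): δ = 124.64°  ·
  (3,5): δ = 84.32°  ·
  (3,6): δ = 47.69°  ✓
  (4,5): δ = 139.67°  ·
  (4,6): δ = 103.05°  ·
  (5,6): δ = 143.38°  ·
antipodal pairs: 8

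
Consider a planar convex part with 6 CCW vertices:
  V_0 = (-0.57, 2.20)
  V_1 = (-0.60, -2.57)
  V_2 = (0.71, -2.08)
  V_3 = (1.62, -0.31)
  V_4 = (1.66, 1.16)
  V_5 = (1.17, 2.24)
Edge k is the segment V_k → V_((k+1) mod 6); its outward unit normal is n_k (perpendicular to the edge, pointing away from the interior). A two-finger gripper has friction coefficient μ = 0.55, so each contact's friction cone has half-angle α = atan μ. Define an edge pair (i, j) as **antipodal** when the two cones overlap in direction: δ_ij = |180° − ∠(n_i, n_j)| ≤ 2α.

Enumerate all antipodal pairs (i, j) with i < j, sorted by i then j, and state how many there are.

α = atan 0.55 = 28.81°;  2α = 57.62°
n_0 = (-1.0000, +0.0063)
n_1 = (+0.3503, -0.9366)
n_2 = (+0.8893, -0.4572)
n_3 = (+0.9996, -0.0272)
n_4 = (+0.9107, +0.4132)
n_5 = (-0.0230, +0.9997)
  (0,1): δ = 69.13°  ·
  (0,2): δ = 26.85°  ✓
  (0,3): δ = 1.20°  ✓
  (0,4): δ = 24.76°  ✓
  (0,5): δ = 91.68°  ·
  (1,2): δ = 137.72°  ·
  (1,3): δ = 112.07°  ·
  (1,4): δ = 86.10°  ·
  (1,5): δ = 19.19°  ✓
  (2,3): δ = 154.35°  ·
  (2,4): δ = 128.39°  ·
  (2,5): δ = 61.47°  ·
  (3,4): δ = 154.04°  ·
  (3,5): δ = 87.12°  ·
  (4,5): δ = 113.09°  ·
antipodal pairs: 4

count = 4; pairs: (0,2), (0,3), (0,4), (1,5)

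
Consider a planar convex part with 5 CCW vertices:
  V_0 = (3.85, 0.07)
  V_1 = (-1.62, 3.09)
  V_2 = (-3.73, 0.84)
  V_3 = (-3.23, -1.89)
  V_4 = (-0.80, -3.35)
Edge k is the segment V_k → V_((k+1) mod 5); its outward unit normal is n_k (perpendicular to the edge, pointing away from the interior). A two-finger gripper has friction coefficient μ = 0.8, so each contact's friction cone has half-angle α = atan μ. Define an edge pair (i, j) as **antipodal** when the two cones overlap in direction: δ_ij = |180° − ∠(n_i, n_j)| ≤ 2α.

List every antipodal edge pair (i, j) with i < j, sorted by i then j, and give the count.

α = atan 0.8 = 38.66°;  2α = 77.32°
n_0 = (+0.4833, +0.8754)
n_1 = (-0.7294, +0.6840)
n_2 = (-0.9836, -0.1802)
n_3 = (-0.5150, -0.8572)
n_4 = (+0.5925, -0.8056)
  (0,1): δ = 104.26°  ·
  (0,2): δ = 50.72°  ✓
  (0,3): δ = 2.10°  ✓
  (0,4): δ = 65.24°  ✓
  (1,2): δ = 126.46°  ·
  (1,3): δ = 77.84°  ·
  (1,4): δ = 10.51°  ✓
  (2,3): δ = 131.38°  ·
  (2,4): δ = 64.04°  ✓
  (3,4): δ = 112.67°  ·
antipodal pairs: 5

count = 5; pairs: (0,2), (0,3), (0,4), (1,4), (2,4)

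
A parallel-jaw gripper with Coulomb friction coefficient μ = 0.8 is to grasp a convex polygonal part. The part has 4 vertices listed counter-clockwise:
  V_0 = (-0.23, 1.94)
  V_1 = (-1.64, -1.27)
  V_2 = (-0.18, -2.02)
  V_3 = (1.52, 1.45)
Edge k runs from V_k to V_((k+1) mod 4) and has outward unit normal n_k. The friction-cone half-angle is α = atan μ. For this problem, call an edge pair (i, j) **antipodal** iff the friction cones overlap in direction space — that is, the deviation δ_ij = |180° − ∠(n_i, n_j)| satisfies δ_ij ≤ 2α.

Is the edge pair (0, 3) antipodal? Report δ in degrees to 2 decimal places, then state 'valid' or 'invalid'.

α = atan 0.8 = 38.66°;  2α = 77.32°
edge 0: e_0 = (-1.41, -3.21);  n_0 = (-0.9156, +0.4022)
edge 3: e_3 = (-1.75, +0.49);  n_3 = (+0.2696, +0.9630)
∠(n_0, n_3) = 81.93°
δ = |180° − 81.93°| = 98.07°
98.07° > 2α = 77.32°  →  invalid

δ = 98.07°, invalid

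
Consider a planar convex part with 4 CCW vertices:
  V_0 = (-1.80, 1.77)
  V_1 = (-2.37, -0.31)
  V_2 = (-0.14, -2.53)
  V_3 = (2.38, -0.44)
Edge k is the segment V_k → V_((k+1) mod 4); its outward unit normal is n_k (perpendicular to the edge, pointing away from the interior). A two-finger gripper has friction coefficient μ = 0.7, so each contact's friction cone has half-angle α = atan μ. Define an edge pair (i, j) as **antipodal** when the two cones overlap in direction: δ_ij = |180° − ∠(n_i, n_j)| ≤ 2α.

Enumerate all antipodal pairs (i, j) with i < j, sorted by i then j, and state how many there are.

count = 3; pairs: (0,2), (1,3), (2,3)

α = atan 0.7 = 34.99°;  2α = 69.98°
n_0 = (-0.9644, +0.2643)
n_1 = (-0.7055, -0.7087)
n_2 = (+0.6384, -0.7697)
n_3 = (+0.4674, +0.8840)
  (0,1): δ = 119.55°  ·
  (0,2): δ = 35.00°  ✓
  (0,3): δ = 77.46°  ·
  (1,2): δ = 95.46°  ·
  (1,3): δ = 17.01°  ✓
  (2,3): δ = 67.54°  ✓
antipodal pairs: 3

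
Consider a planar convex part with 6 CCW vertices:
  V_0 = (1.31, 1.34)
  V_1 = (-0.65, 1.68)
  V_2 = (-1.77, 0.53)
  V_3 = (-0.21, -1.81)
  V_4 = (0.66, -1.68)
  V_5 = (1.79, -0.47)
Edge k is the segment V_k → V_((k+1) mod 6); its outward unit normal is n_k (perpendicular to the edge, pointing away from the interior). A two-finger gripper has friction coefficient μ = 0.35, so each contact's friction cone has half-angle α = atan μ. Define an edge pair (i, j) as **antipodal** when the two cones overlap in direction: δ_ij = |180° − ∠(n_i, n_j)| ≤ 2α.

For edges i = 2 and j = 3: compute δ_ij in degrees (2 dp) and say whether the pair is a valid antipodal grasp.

δ = 115.19°, invalid

α = atan 0.35 = 19.29°;  2α = 38.58°
edge 2: e_2 = (+1.56, -2.34);  n_2 = (-0.8321, -0.5547)
edge 3: e_3 = (+0.87, +0.13);  n_3 = (+0.1478, -0.9890)
∠(n_2, n_3) = 64.81°
δ = |180° − 64.81°| = 115.19°
115.19° > 2α = 38.58°  →  invalid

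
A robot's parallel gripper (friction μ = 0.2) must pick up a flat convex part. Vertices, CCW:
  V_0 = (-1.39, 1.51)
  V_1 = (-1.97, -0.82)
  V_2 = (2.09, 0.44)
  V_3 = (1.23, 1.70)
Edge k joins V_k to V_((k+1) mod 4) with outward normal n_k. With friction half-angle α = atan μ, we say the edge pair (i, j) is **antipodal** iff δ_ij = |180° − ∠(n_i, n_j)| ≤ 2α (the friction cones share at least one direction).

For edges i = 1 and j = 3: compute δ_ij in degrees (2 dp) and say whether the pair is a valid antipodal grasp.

α = atan 0.2 = 11.31°;  2α = 22.62°
edge 1: e_1 = (+4.06, +1.26);  n_1 = (+0.2964, -0.9551)
edge 3: e_3 = (-2.62, -0.19);  n_3 = (-0.0723, +0.9974)
∠(n_1, n_3) = 166.91°
δ = |180° − 166.91°| = 13.09°
13.09° ≤ 2α = 22.62°  →  valid

δ = 13.09°, valid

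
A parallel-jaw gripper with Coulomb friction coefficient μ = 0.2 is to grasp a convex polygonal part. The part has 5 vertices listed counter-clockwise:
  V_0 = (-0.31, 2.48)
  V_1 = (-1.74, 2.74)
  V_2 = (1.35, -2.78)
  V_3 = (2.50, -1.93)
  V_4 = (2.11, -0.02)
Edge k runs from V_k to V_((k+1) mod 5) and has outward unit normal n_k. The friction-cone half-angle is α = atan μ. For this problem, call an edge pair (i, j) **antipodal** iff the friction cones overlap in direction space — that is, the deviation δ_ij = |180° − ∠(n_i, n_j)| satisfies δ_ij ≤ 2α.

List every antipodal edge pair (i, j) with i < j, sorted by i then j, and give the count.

α = atan 0.2 = 11.31°;  2α = 22.62°
n_0 = (+0.1789, +0.9839)
n_1 = (-0.8726, -0.4885)
n_2 = (+0.5944, -0.8042)
n_3 = (+0.9798, +0.2001)
n_4 = (+0.7185, +0.6955)
  (0,1): δ = 50.46°  ·
  (0,2): δ = 46.77°  ·
  (0,3): δ = 111.85°  ·
  (0,4): δ = 144.37°  ·
  (1,2): δ = 82.77°  ·
  (1,3): δ = 17.70°  ✓
  (1,4): δ = 14.83°  ✓
  (2,3): δ = 114.93°  ·
  (2,4): δ = 82.40°  ·
  (3,4): δ = 147.47°  ·
antipodal pairs: 2

count = 2; pairs: (1,3), (1,4)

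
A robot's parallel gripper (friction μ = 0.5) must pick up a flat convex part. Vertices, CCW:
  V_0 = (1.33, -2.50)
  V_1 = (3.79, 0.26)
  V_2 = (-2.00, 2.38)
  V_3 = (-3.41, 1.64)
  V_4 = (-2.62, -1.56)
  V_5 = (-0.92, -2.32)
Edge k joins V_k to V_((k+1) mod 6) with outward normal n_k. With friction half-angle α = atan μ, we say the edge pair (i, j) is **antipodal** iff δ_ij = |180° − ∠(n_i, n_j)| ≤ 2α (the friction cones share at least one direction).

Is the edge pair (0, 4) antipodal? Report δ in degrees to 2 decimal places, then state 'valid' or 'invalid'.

δ = 107.62°, invalid

α = atan 0.5 = 26.57°;  2α = 53.13°
edge 0: e_0 = (+2.46, +2.76);  n_0 = (+0.7465, -0.6654)
edge 4: e_4 = (+1.70, -0.76);  n_4 = (-0.4081, -0.9129)
∠(n_0, n_4) = 72.38°
δ = |180° − 72.38°| = 107.62°
107.62° > 2α = 53.13°  →  invalid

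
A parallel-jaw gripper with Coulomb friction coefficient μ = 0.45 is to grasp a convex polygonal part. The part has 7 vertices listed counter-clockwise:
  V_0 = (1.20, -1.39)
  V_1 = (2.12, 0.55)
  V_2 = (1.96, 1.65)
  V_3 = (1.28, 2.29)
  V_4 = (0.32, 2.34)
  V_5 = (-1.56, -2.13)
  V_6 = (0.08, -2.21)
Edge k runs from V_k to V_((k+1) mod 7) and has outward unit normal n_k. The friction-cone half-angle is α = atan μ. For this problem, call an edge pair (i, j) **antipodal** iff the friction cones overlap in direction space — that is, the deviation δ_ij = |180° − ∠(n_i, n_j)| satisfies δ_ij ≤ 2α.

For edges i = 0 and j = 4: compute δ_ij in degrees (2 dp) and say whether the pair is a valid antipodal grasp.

α = atan 0.45 = 24.23°;  2α = 48.46°
edge 0: e_0 = (+0.92, +1.94);  n_0 = (+0.9035, -0.4285)
edge 4: e_4 = (-1.88, -4.47);  n_4 = (-0.9218, +0.3877)
∠(n_0, n_4) = 177.44°
δ = |180° − 177.44°| = 2.56°
2.56° ≤ 2α = 48.46°  →  valid

δ = 2.56°, valid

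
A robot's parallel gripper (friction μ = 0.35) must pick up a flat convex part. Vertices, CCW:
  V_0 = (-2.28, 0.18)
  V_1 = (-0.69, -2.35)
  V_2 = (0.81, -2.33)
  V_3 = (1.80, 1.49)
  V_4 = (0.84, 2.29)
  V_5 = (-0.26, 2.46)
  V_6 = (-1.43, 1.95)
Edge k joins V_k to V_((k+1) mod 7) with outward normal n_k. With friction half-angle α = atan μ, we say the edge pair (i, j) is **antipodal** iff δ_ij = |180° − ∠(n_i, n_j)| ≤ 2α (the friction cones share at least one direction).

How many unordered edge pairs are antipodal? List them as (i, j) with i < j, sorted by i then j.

α = atan 0.35 = 19.29°;  2α = 38.58°
n_0 = (-0.8467, -0.5321)
n_1 = (+0.0133, -0.9999)
n_2 = (+0.9680, -0.2509)
n_3 = (+0.6402, +0.7682)
n_4 = (+0.1527, +0.9883)
n_5 = (-0.3996, +0.9167)
n_6 = (-0.9014, +0.4329)
  (0,1): δ = 121.38°  ·
  (0,2): δ = 46.68°  ·
  (0,3): δ = 18.05°  ✓
  (0,4): δ = 49.07°  ·
  (0,5): δ = 81.40°  ·
  (0,6): δ = 122.20°  ·
  (1,2): δ = 105.29°  ·
  (1,3): δ = 40.57°  ·
  (1,4): δ = 9.55°  ✓
  (1,5): δ = 22.79°  ✓
  (1,6): δ = 63.58°  ·
  (2,3): δ = 115.28°  ·
  (2,4): δ = 84.26°  ·
  (2,5): δ = 51.92°  ·
  (2,6): δ = 11.12°  ✓
  (3,4): δ = 148.98°  ·
  (3,5): δ = 116.64°  ·
  (3,6): δ = 75.85°  ·
  (4,5): δ = 147.66°  ·
  (4,6): δ = 106.87°  ·
  (5,6): δ = 139.20°  ·
antipodal pairs: 4

count = 4; pairs: (0,3), (1,4), (1,5), (2,6)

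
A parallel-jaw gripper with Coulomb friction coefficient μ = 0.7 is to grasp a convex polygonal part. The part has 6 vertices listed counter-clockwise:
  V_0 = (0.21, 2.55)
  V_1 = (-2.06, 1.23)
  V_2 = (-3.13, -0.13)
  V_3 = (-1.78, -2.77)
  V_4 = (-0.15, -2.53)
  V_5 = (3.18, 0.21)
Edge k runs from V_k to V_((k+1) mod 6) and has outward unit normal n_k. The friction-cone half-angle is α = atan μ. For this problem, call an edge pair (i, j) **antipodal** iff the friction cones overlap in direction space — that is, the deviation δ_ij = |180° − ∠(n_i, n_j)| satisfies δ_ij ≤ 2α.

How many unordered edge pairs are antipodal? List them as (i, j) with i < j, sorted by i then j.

count = 6; pairs: (0,3), (0,4), (1,3), (1,4), (2,5), (3,5)

α = atan 0.7 = 34.99°;  2α = 69.98°
n_0 = (-0.5027, +0.8645)
n_1 = (-0.7859, +0.6183)
n_2 = (-0.8903, -0.4553)
n_3 = (+0.1457, -0.9893)
n_4 = (+0.6354, -0.7722)
n_5 = (+0.6189, +0.7855)
  (0,1): δ = 158.37°  ·
  (0,2): δ = 93.09°  ·
  (0,3): δ = 21.80°  ✓
  (0,4): δ = 9.27°  ✓
  (0,5): δ = 111.59°  ·
  (1,2): δ = 114.72°  ·
  (1,3): δ = 43.43°  ✓
  (1,4): δ = 12.36°  ✓
  (1,5): δ = 89.96°  ·
  (2,3): δ = 108.71°  ·
  (2,4): δ = 77.64°  ·
  (2,5): δ = 24.68°  ✓
  (3,4): δ = 148.93°  ·
  (3,5): δ = 46.61°  ✓
  (4,5): δ = 77.68°  ·
antipodal pairs: 6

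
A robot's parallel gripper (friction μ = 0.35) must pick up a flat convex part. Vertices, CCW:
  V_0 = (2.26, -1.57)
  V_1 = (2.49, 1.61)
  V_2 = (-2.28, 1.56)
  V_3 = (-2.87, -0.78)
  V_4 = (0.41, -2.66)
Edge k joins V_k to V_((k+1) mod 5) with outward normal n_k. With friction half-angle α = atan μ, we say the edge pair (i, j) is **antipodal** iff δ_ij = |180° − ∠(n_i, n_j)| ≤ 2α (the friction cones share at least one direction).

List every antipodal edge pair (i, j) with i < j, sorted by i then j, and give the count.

count = 3; pairs: (0,2), (1,3), (1,4)

α = atan 0.35 = 19.29°;  2α = 38.58°
n_0 = (+0.9974, -0.0721)
n_1 = (-0.0105, +0.9999)
n_2 = (-0.9697, +0.2445)
n_3 = (-0.4973, -0.8676)
n_4 = (+0.5076, -0.8616)
  (0,1): δ = 85.26°  ·
  (0,2): δ = 10.01°  ✓
  (0,3): δ = 64.32°  ·
  (0,4): δ = 124.64°  ·
  (1,2): δ = 104.75°  ·
  (1,3): δ = 30.42°  ✓
  (1,4): δ = 29.91°  ✓
  (2,3): δ = 105.67°  ·
  (2,4): δ = 45.34°  ·
  (3,4): δ = 119.67°  ·
antipodal pairs: 3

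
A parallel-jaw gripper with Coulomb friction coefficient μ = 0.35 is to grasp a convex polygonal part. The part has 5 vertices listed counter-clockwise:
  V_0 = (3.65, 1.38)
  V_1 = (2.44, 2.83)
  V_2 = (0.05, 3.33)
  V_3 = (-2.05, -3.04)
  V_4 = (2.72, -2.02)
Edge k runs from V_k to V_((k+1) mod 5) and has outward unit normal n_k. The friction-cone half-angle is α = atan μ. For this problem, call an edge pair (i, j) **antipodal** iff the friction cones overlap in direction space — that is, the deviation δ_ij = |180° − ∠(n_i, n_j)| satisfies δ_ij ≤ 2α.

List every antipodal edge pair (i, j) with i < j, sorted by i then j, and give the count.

α = atan 0.35 = 19.29°;  2α = 38.58°
n_0 = (+0.7678, +0.6407)
n_1 = (+0.2048, +0.9788)
n_2 = (-0.9497, +0.3131)
n_3 = (+0.2091, -0.9779)
n_4 = (+0.9646, -0.2638)
  (0,1): δ = 141.66°  ·
  (0,2): δ = 58.09°  ·
  (0,3): δ = 62.23°  ·
  (0,4): δ = 124.86°  ·
  (1,2): δ = 96.43°  ·
  (1,3): δ = 23.89°  ✓
  (1,4): δ = 86.52°  ·
  (2,3): δ = 59.68°  ·
  (2,4): δ = 2.95°  ✓
  (3,4): δ = 117.37°  ·
antipodal pairs: 2

count = 2; pairs: (1,3), (2,4)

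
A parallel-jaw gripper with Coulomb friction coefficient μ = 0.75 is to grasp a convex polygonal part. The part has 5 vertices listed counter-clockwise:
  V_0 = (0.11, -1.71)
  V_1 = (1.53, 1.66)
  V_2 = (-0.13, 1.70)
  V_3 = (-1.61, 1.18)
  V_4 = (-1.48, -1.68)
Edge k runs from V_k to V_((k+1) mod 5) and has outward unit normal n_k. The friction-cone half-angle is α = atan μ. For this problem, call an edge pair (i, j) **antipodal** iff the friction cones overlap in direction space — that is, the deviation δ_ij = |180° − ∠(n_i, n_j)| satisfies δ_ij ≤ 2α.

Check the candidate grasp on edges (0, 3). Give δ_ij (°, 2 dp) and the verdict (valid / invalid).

α = atan 0.75 = 36.87°;  2α = 73.74°
edge 0: e_0 = (+1.42, +3.37);  n_0 = (+0.9215, -0.3883)
edge 3: e_3 = (+0.13, -2.86);  n_3 = (-0.9990, -0.0454)
∠(n_0, n_3) = 154.55°
δ = |180° − 154.55°| = 25.45°
25.45° ≤ 2α = 73.74°  →  valid

δ = 25.45°, valid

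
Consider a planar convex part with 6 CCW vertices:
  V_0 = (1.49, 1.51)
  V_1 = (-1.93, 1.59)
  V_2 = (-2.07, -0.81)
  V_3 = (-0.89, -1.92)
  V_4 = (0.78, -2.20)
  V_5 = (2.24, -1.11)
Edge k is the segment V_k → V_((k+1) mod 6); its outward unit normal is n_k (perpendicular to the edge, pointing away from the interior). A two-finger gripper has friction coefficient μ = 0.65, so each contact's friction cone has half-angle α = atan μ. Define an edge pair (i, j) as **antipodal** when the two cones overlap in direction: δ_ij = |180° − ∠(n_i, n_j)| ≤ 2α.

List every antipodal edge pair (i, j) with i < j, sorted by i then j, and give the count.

count = 7; pairs: (0,2), (0,3), (0,4), (1,4), (1,5), (2,5), (3,5)

α = atan 0.65 = 33.02°;  2α = 66.05°
n_0 = (+0.0234, +0.9997)
n_1 = (-0.9983, +0.0582)
n_2 = (-0.6852, -0.7284)
n_3 = (-0.1654, -0.9862)
n_4 = (+0.5982, -0.8013)
n_5 = (+0.9614, +0.2752)
  (0,1): δ = 92.00°  ·
  (0,2): δ = 41.91°  ✓
  (0,3): δ = 8.18°  ✓
  (0,4): δ = 38.08°  ✓
  (0,5): δ = 107.31°  ·
  (1,2): δ = 129.91°  ·
  (1,3): δ = 96.18°  ·
  (1,4): δ = 49.92°  ✓
  (1,5): δ = 19.31°  ✓
  (2,3): δ = 146.27°  ·
  (2,4): δ = 100.01°  ·
  (2,5): δ = 30.78°  ✓
  (3,4): δ = 133.74°  ·
  (3,5): δ = 64.51°  ✓
  (4,5): δ = 110.77°  ·
antipodal pairs: 7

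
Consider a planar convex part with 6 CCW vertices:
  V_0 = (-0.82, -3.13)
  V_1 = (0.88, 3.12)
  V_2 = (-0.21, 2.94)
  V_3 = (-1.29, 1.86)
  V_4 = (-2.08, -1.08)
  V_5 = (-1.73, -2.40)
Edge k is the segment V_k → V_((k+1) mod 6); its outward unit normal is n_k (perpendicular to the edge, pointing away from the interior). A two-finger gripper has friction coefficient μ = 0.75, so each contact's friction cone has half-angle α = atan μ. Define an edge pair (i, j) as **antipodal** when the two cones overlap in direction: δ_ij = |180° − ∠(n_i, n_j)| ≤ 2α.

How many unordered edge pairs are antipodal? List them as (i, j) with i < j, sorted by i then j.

count = 6; pairs: (0,1), (0,2), (0,3), (0,4), (0,5), (1,5)

α = atan 0.75 = 36.87°;  2α = 73.74°
n_0 = (+0.9649, -0.2625)
n_1 = (-0.1629, +0.9866)
n_2 = (-0.7071, +0.7071)
n_3 = (-0.9657, +0.2595)
n_4 = (-0.9666, -0.2563)
n_5 = (-0.6257, -0.7800)
  (0,1): δ = 65.41°  ✓
  (0,2): δ = 29.78°  ✓
  (0,3): δ = 0.18°  ✓
  (0,4): δ = 30.07°  ✓
  (0,5): δ = 66.48°  ✓
  (1,2): δ = 144.38°  ·
  (1,3): δ = 114.42°  ·
  (1,4): δ = 84.53°  ·
  (1,5): δ = 48.11°  ✓
  (2,3): δ = 150.04°  ·
  (2,4): δ = 120.15°  ·
  (2,5): δ = 83.74°  ·
  (3,4): δ = 150.11°  ·
  (3,5): δ = 113.70°  ·
  (4,5): δ = 143.59°  ·
antipodal pairs: 6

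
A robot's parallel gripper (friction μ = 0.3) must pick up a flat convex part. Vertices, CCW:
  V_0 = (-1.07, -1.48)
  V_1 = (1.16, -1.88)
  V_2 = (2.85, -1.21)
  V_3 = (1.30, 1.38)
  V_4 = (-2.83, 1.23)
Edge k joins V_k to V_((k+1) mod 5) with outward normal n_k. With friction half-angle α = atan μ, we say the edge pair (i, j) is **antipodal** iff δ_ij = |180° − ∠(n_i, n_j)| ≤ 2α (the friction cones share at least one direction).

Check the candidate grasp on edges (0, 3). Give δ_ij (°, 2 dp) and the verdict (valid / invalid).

δ = 12.25°, valid

α = atan 0.3 = 16.70°;  2α = 33.40°
edge 0: e_0 = (+2.23, -0.40);  n_0 = (-0.1766, -0.9843)
edge 3: e_3 = (-4.13, -0.15);  n_3 = (-0.0363, +0.9993)
∠(n_0, n_3) = 167.75°
δ = |180° − 167.75°| = 12.25°
12.25° ≤ 2α = 33.40°  →  valid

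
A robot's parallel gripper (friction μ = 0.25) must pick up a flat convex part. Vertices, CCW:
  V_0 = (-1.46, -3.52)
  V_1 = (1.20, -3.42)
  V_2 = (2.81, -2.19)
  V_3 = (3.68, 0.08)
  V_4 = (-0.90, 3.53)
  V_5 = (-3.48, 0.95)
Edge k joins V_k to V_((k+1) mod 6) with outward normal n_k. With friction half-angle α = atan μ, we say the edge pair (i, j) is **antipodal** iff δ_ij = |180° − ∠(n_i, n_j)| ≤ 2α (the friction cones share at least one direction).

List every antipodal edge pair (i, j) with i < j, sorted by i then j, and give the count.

count = 2; pairs: (1,4), (2,4)

α = atan 0.25 = 14.04°;  2α = 28.07°
n_0 = (+0.0376, -0.9993)
n_1 = (+0.6071, -0.7946)
n_2 = (+0.9338, -0.3579)
n_3 = (+0.6017, +0.7987)
n_4 = (-0.7071, +0.7071)
n_5 = (-0.9113, -0.4118)
  (0,1): δ = 144.77°  ·
  (0,2): δ = 113.12°  ·
  (0,3): δ = 39.14°  ·
  (0,4): δ = 42.85°  ·
  (0,5): δ = 112.17°  ·
  (1,2): δ = 148.35°  ·
  (1,3): δ = 74.37°  ·
  (1,4): δ = 7.62°  ✓
  (1,5): δ = 76.94°  ·
  (2,3): δ = 106.02°  ·
  (2,4): δ = 24.03°  ✓
  (2,5): δ = 45.29°  ·
  (3,4): δ = 98.01°  ·
  (3,5): δ = 28.69°  ·
  (4,5): δ = 110.68°  ·
antipodal pairs: 2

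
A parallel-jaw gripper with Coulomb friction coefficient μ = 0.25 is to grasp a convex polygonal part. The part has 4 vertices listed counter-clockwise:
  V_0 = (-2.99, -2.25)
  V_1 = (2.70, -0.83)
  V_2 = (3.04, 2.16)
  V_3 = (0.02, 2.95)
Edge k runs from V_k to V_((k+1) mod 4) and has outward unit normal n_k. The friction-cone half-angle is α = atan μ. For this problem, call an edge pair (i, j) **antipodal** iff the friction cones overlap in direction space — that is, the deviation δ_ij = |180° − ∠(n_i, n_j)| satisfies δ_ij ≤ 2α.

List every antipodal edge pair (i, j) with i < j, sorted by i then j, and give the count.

count = 1; pairs: (1,3)

α = atan 0.25 = 14.04°;  2α = 28.07°
n_0 = (+0.2421, -0.9702)
n_1 = (+0.9936, -0.1130)
n_2 = (+0.2531, +0.9674)
n_3 = (-0.8655, +0.5010)
  (0,1): δ = 110.50°  ·
  (0,2): δ = 28.67°  ·
  (0,3): δ = 45.92°  ·
  (1,2): δ = 98.17°  ·
  (1,3): δ = 23.58°  ✓
  (2,3): δ = 105.40°  ·
antipodal pairs: 1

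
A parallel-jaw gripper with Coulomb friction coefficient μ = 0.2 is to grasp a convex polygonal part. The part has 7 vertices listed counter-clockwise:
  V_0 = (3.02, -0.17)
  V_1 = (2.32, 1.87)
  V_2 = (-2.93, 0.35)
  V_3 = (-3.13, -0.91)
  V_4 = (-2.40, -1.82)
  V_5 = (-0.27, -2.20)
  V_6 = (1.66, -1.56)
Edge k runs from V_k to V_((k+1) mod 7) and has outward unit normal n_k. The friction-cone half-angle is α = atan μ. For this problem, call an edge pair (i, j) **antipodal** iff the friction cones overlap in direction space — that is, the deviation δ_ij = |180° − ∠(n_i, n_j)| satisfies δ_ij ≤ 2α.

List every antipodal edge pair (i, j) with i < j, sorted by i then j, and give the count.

count = 2; pairs: (0,3), (1,5)

α = atan 0.2 = 11.31°;  2α = 22.62°
n_0 = (+0.9459, +0.3246)
n_1 = (-0.2781, +0.9606)
n_2 = (-0.9876, +0.1568)
n_3 = (-0.7800, -0.6257)
n_4 = (-0.1756, -0.9845)
n_5 = (+0.3148, -0.9492)
n_6 = (+0.7148, -0.6994)
  (0,1): δ = 92.79°  ·
  (0,2): δ = 27.96°  ·
  (0,3): δ = 19.80°  ✓
  (0,4): δ = 60.95°  ·
  (0,5): δ = 89.41°  ·
  (0,6): δ = 116.69°  ·
  (1,2): δ = 115.17°  ·
  (1,3): δ = 67.41°  ·
  (1,4): δ = 26.26°  ·
  (1,5): δ = 2.20°  ✓
  (1,6): δ = 29.48°  ·
  (2,3): δ = 132.24°  ·
  (2,4): δ = 91.10°  ·
  (2,5): δ = 62.63°  ·
  (2,6): δ = 35.36°  ·
  (3,4): δ = 138.85°  ·
  (3,5): δ = 110.39°  ·
  (3,6): δ = 83.11°  ·
  (4,5): δ = 151.54°  ·
  (4,6): δ = 124.26°  ·
  (5,6): δ = 152.72°  ·
antipodal pairs: 2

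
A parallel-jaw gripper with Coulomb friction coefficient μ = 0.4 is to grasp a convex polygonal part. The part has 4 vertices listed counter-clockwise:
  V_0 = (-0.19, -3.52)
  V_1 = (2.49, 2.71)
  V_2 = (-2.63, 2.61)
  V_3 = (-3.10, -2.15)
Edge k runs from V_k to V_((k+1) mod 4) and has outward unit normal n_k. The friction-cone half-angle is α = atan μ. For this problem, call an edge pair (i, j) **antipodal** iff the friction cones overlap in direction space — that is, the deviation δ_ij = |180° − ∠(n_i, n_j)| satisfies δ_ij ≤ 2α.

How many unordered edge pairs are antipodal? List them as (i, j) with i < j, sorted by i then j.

count = 2; pairs: (0,2), (1,3)

α = atan 0.4 = 21.80°;  2α = 43.60°
n_0 = (+0.9186, -0.3952)
n_1 = (-0.0195, +0.9998)
n_2 = (-0.9952, +0.0983)
n_3 = (-0.4259, -0.9047)
  (0,1): δ = 65.60°  ·
  (0,2): δ = 17.64°  ✓
  (0,3): δ = 88.07°  ·
  (1,2): δ = 96.76°  ·
  (1,3): δ = 26.33°  ✓
  (2,3): δ = 109.57°  ·
antipodal pairs: 2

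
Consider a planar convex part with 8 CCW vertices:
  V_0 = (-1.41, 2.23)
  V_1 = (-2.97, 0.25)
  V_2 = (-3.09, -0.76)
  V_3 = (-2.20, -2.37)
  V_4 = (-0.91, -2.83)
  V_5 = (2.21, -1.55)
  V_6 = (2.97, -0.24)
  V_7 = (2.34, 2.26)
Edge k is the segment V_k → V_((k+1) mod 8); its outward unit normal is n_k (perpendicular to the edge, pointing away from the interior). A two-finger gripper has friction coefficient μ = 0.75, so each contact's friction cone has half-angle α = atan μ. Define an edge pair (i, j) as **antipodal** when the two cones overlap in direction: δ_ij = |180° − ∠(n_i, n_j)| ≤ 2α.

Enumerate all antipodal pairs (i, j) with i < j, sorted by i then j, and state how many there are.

count = 14; pairs: (0,3), (0,4), (0,5), (0,6), (1,4), (1,5), (1,6), (2,5), (2,6), (2,7), (3,6), (3,7), (4,7), (5,7)

α = atan 0.75 = 36.87°;  2α = 73.74°
n_0 = (-0.7855, +0.6189)
n_1 = (-0.9930, +0.1180)
n_2 = (-0.8752, -0.4838)
n_3 = (-0.3359, -0.9419)
n_4 = (+0.3796, -0.9252)
n_5 = (+0.8650, -0.5018)
n_6 = (+0.9697, +0.2444)
n_7 = (-0.0080, +1.0000)
  (0,1): δ = 148.54°  ·
  (0,2): δ = 112.83°  ·
  (0,3): δ = 71.39°  ✓
  (0,4): δ = 29.46°  ✓
  (0,5): δ = 8.11°  ✓
  (0,6): δ = 52.38°  ✓
  (0,7): δ = 128.69°  ·
  (1,2): δ = 144.29°  ·
  (1,3): δ = 102.85°  ·
  (1,4): δ = 60.92°  ✓
  (1,5): δ = 23.34°  ✓
  (1,6): δ = 20.92°  ✓
  (1,7): δ = 97.23°  ·
  (2,3): δ = 138.56°  ·
  (2,4): δ = 96.63°  ·
  (2,5): δ = 59.05°  ✓
  (2,6): δ = 14.79°  ✓
  (2,7): δ = 61.52°  ✓
  (3,4): δ = 138.07°  ·
  (3,5): δ = 100.49°  ·
  (3,6): δ = 56.23°  ✓
  (3,7): δ = 20.08°  ✓
  (4,5): δ = 142.43°  ·
  (4,6): δ = 98.16°  ·
  (4,7): δ = 21.85°  ✓
  (5,6): δ = 135.74°  ·
  (5,7): δ = 59.42°  ✓
  (6,7): δ = 103.69°  ·
antipodal pairs: 14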